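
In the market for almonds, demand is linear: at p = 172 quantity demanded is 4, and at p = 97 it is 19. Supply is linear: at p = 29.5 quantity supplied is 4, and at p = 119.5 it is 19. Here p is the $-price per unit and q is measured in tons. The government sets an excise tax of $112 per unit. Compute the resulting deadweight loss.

Demand slope = (97 − 172)/(19 − 4) = −5, so p = 192 − 5q.
Supply slope = (119.5 − 29.5)/(19 − 4) = 6, so p = 5.5 + 6q.
Competitive equilibrium: 192 − 5q = 5.5 + 6q → q* = 16.9545, p* = 107.2273.
With the tax, the buyer price exceeds the seller price by 112: (192 − 5q) − (5.5 + 6q) = 112 → q' = 6.7727.
Δq = 16.9545 − 6.7727 = 10.1818; the wedge equals the tax, 112.
DWL = ½ × 10.1818 × 112 = $570.18.

$570.18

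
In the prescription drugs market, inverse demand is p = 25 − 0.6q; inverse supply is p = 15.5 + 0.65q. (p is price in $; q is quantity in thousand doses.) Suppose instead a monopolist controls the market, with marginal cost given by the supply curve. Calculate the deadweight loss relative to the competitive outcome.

$3.80 thousand

Competitive equilibrium: 25 − 0.6q = 15.5 + 0.65q → q* = 7.6, p* = 20.44.
Marginal revenue: MR = 25 − 1.2q. Set MR = MC: 25 − 1.2q = 15.5 + 0.65q → q_m = 5.1351.
Price p_m = 25 − 0.6·5.1351 = 21.9189; MC(q_m) = 15.5 + 0.65·5.1351 = 18.8378.
Competitive q* = 7.6, so Δq = 2.4649; wedge = 21.9189 − 18.8378 = 3.0811.
Welfare loss = ½ × 2.4649 × 3.0811 = $3.80 thousand.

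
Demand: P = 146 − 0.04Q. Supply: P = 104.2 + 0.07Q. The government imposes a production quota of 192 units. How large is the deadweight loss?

Competitive equilibrium: 146 − 0.04Q = 104.2 + 0.07Q → Q* = 380, P* = 130.8.
At Q = 192: demand price = 146 − 0.04·192 = 138.32; supply price = 104.2 + 0.07·192 = 117.64.
ΔQ = 380 − 192 = 188; wedge = 138.32 − 117.64 = 20.68.
The triangle = ½ × 188 × 20.68 = 1943.92.

1943.92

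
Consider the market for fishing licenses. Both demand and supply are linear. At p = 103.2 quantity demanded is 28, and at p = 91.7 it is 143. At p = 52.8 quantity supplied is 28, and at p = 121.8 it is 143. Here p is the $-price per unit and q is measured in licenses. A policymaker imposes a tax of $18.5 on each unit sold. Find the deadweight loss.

$244.46

Demand slope = (91.7 − 103.2)/(143 − 28) = −0.1, so p = 106 − 0.1q.
Supply slope = (121.8 − 52.8)/(143 − 28) = 0.6, so p = 36 + 0.6q.
Competitive equilibrium: 106 − 0.1q = 36 + 0.6q → q* = 100, p* = 96.
With the tax, the buyer price exceeds the seller price by 18.5: (106 − 0.1q) − (36 + 0.6q) = 18.5 → q' = 73.5714.
Δq = 100 − 73.5714 = 26.4286; the wedge equals the tax, 18.5.
Deadweight loss = ½ × 26.4286 × 18.5 = $244.46.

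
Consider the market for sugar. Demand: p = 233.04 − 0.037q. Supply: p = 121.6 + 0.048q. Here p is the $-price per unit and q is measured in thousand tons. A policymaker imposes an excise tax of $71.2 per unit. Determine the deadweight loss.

Competitive equilibrium: 233.04 − 0.037q = 121.6 + 0.048q → q* = 1311.05882, p* = 184.53082.
With the tax, the buyer price exceeds the seller price by 71.2: (233.04 − 0.037q) − (121.6 + 0.048q) = 71.2 → q' = 473.41176.
Δq = 1311.05882 − 473.41176 = 837.64706; the wedge equals the tax, 71.2.
The triangle = ½ × 837.64706 × 71.2 = $29820.24 thousand.

$29820.24 thousand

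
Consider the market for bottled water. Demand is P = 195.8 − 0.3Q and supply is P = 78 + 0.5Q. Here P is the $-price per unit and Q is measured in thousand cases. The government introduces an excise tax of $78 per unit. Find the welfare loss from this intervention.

Competitive equilibrium: 195.8 − 0.3Q = 78 + 0.5Q → Q* = 147.25, P* = 151.625.
With the tax, the buyer price exceeds the seller price by 78: (195.8 − 0.3Q) − (78 + 0.5Q) = 78 → Q' = 49.75.
ΔQ = 147.25 − 49.75 = 97.5; the wedge equals the tax, 78.
The triangle = ½ × 97.5 × 78 = $3802.50 thousand.

$3802.50 thousand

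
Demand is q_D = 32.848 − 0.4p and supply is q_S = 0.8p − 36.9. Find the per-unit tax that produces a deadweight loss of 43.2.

In inverse form: demand p = 82.12 − 2.5q, supply p = 46.125 + 1.25q.
Competitive equilibrium: 82.12 − 2.5q = 46.125 + 1.25q → q* = 9.5987, p* = 58.1233.
A tax t gives Δq = t/3.75 and wedge t, so DWL = t²/7.5.
t²/7.5 = 43.2 → t² = 324 → t = 18.

18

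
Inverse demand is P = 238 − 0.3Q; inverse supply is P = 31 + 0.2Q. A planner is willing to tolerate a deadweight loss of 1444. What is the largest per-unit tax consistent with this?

Competitive equilibrium: 238 − 0.3Q = 31 + 0.2Q → Q* = 414, P* = 113.8.
A tax t gives ΔQ = t/0.5 and wedge t, so DWL = t²/1.
t²/1 = 1444 → t² = 1444 → t = 38.

38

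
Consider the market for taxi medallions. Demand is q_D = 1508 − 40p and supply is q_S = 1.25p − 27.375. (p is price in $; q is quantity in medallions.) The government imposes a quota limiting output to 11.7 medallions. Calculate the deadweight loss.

In inverse form: demand p = 37.7 − 0.025q, supply p = 21.9 + 0.8q.
Competitive equilibrium: 37.7 − 0.025q = 21.9 + 0.8q → q* = 19.1515, p* = 37.2212.
At q = 11.7: demand price = 37.7 − 0.025·11.7 = 37.4075; supply price = 21.9 + 0.8·11.7 = 31.26.
Δq = 19.1515 − 11.7 = 7.4515; wedge = 37.4075 − 31.26 = 6.1475.
The triangle = ½ × 7.4515 × 6.1475 = $22.90.

$22.90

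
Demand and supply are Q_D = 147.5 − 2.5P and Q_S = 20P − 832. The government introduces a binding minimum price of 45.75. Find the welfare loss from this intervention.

In inverse form: demand P = 59 − 0.4Q, supply P = 41.6 + 0.05Q.
Competitive equilibrium: 59 − 0.4Q = 41.6 + 0.05Q → Q* = 38.6667, P* = 43.5333.
At the floor P = 45.75, quantity demanded = (59 − 45.75)/0.4 = 33.125.
Sellers' marginal cost at Q' = 33.125: 41.6 + 0.05·33.125 = 43.2563.
ΔQ = 38.6667 − 33.125 = 5.5417; wedge = 45.75 − 43.2563 = 2.4937.
Welfare loss = ½ × 5.5417 × 2.4937 = 6.91.

6.91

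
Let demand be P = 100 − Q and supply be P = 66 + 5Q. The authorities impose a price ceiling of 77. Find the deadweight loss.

36.05

Competitive equilibrium: 100 − Q = 66 + 5Q → Q* = 5.6667, P* = 94.3333.
At the ceiling P = 77, quantity supplied = (77 − 66)/5 = 2.2.
Willingness to pay at Q' = 2.2: 100 − 1·2.2 = 97.8.
ΔQ = 5.6667 − 2.2 = 3.4667; wedge = 97.8 − 77 = 20.8.
The triangle = ½ × 3.4667 × 20.8 = 36.05.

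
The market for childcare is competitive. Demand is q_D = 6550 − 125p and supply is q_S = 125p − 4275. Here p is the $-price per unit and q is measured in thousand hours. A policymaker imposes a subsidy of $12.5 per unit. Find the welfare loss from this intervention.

$4882.81 thousand

In inverse form: demand p = 52.4 − 0.008q, supply p = 34.2 + 0.008q.
Competitive equilibrium: 52.4 − 0.008q = 34.2 + 0.008q → q* = 1137.5, p* = 43.3.
The subsidy lowers effective supply by 12.5: p = 21.7 + 0.008q.
New quantity: 52.4 − 0.008q = 21.7 + 0.008q → q' = 1918.75.
Overproduction Δq = 1918.75 − 1137.5 = 781.25; wedge = subsidy = 12.5.
Deadweight loss = ½ × 781.25 × 12.5 = $4882.81 thousand.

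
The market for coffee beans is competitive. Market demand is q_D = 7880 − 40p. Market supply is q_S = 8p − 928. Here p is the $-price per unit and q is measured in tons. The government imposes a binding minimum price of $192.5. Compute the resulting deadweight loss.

$9720

In inverse form: demand p = 197 − 0.025q, supply p = 116 + 0.125q.
Competitive equilibrium: 197 − 0.025q = 116 + 0.125q → q* = 540, p* = 183.5.
At the floor p = 192.5, quantity demanded = (197 − 192.5)/0.025 = 180.
Sellers' marginal cost at q' = 180: 116 + 0.125·180 = 138.5.
Δq = 540 − 180 = 360; wedge = 192.5 − 138.5 = 54.
Welfare loss = ½ × 360 × 54 = $9720.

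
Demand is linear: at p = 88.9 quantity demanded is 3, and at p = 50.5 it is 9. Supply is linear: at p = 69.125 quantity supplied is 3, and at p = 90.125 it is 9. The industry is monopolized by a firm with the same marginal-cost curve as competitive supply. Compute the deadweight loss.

19.06

Demand slope = (50.5 − 88.9)/(9 − 3) = −6.4, so p = 108.1 − 6.4q.
Supply slope = (90.125 − 69.125)/(9 − 3) = 3.5, so p = 58.625 + 3.5q.
Competitive equilibrium: 108.1 − 6.4q = 58.625 + 3.5q → q* = 4.9975, p* = 76.1162.
Marginal revenue: MR = 108.1 − 12.8q. Set MR = MC: 108.1 − 12.8q = 58.625 + 3.5q → q_m = 3.0353.
Price p_m = 108.1 − 6.4·3.0353 = 88.6741; MC(q_m) = 58.625 + 3.5·3.0353 = 69.2486.
Competitive q* = 4.9975, so Δq = 1.9622; wedge = 88.6741 − 69.2486 = 19.4255.
DWL = ½ × 1.9622 × 19.4255 = 19.06.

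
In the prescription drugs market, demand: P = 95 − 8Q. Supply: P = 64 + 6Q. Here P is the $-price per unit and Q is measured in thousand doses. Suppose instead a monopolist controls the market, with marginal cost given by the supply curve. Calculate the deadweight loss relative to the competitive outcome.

$4.54 thousand

Competitive equilibrium: 95 − 8Q = 64 + 6Q → Q* = 2.2143, P* = 77.2857.
Marginal revenue: MR = 95 − 16Q. Set MR = MC: 95 − 16Q = 64 + 6Q → Q_m = 1.4091.
Price P_m = 95 − 8·1.4091 = 83.7272; MC(Q_m) = 64 + 6·1.4091 = 72.4546.
Competitive Q* = 2.2143, so ΔQ = 0.8052; wedge = 83.7272 − 72.4546 = 11.2726.
The triangle = ½ × 0.8052 × 11.2726 = $4.54 thousand.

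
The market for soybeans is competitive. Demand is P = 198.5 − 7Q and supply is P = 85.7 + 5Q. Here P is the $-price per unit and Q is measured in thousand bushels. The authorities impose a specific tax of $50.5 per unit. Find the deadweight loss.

Competitive equilibrium: 198.5 − 7Q = 85.7 + 5Q → Q* = 9.4, P* = 132.7.
With the tax, the buyer price exceeds the seller price by 50.5: (198.5 − 7Q) − (85.7 + 5Q) = 50.5 → Q' = 5.1917.
ΔQ = 9.4 − 5.1917 = 4.2083; the wedge equals the tax, 50.5.
The triangle = ½ × 4.2083 × 50.5 = $106.26 thousand.

$106.26 thousand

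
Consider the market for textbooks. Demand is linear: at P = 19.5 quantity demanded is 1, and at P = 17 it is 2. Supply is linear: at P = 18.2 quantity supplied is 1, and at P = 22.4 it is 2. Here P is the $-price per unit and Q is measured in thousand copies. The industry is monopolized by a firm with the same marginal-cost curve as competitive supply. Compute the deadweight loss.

$0.35 thousand

Demand slope = (17 − 19.5)/(2 − 1) = −2.5, so P = 22 − 2.5Q.
Supply slope = (22.4 − 18.2)/(2 − 1) = 4.2, so P = 14 + 4.2Q.
Competitive equilibrium: 22 − 2.5Q = 14 + 4.2Q → Q* = 1.194, P* = 19.0149.
Marginal revenue: MR = 22 − 5Q. Set MR = MC: 22 − 5Q = 14 + 4.2Q → Q_m = 0.8696.
Price P_m = 22 − 2.5·0.8696 = 19.826; MC(Q_m) = 14 + 4.2·0.8696 = 17.6523.
Competitive Q* = 1.194, so ΔQ = 0.3244; wedge = 19.826 − 17.6523 = 2.1737.
Deadweight loss = ½ × 0.3244 × 2.1737 = $0.35 thousand.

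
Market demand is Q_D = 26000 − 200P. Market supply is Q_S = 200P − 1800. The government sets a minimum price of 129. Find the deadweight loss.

In inverse form: demand P = 130 − 0.005Q, supply P = 9 + 0.005Q.
Competitive equilibrium: 130 − 0.005Q = 9 + 0.005Q → Q* = 12100, P* = 69.5.
At the floor P = 129, quantity demanded = (130 − 129)/0.005 = 200.
Sellers' marginal cost at Q' = 200: 9 + 0.005·200 = 10.
ΔQ = 12100 − 200 = 11900; wedge = 129 − 10 = 119.
DWL = ½ × 11900 × 119 = 708050.

708050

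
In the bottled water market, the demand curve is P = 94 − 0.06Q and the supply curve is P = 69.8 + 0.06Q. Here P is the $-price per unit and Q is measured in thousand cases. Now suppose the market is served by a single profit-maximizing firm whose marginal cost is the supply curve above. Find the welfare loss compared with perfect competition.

Competitive equilibrium: 94 − 0.06Q = 69.8 + 0.06Q → Q* = 201.6667, P* = 81.9.
Marginal revenue: MR = 94 − 0.12Q. Set MR = MC: 94 − 0.12Q = 69.8 + 0.06Q → Q_m = 134.4444.
Price P_m = 94 − 0.06·134.4444 = 85.9333; MC(Q_m) = 69.8 + 0.06·134.4444 = 77.8667.
Competitive Q* = 201.6667, so ΔQ = 67.2223; wedge = 85.9333 − 77.8667 = 8.0666.
DWL = ½ × 67.2223 × 8.0666 = $271.13 thousand.

$271.13 thousand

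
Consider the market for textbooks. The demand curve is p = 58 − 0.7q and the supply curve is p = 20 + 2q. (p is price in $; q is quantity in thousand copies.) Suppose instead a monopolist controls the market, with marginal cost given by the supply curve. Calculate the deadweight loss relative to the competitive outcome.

$11.33 thousand

Competitive equilibrium: 58 − 0.7q = 20 + 2q → q* = 14.0741, p* = 48.1481.
Marginal revenue: MR = 58 − 1.4q. Set MR = MC: 58 − 1.4q = 20 + 2q → q_m = 11.1765.
Price p_m = 58 − 0.7·11.1765 = 50.1765; MC(q_m) = 20 + 2·11.1765 = 42.353.
Competitive q* = 14.0741, so Δq = 2.8976; wedge = 50.1765 − 42.353 = 7.8235.
The triangle = ½ × 2.8976 × 7.8235 = $11.33 thousand.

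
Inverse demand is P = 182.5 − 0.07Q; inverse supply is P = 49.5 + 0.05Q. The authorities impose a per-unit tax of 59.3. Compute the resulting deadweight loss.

Competitive equilibrium: 182.5 − 0.07Q = 49.5 + 0.05Q → Q* = 1108.3333, P* = 104.9167.
With the tax, the buyer price exceeds the seller price by 59.3: (182.5 − 0.07Q) − (49.5 + 0.05Q) = 59.3 → Q' = 614.1667.
ΔQ = 1108.3333 − 614.1667 = 494.1666; the wedge equals the tax, 59.3.
DWL = ½ × 494.1666 × 59.3 = 14652.04.

14652.04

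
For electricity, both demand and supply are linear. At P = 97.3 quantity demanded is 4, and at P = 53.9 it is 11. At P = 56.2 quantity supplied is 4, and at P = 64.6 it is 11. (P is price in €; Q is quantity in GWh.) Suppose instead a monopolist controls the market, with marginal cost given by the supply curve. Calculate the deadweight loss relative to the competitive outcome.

€70.19

Demand slope = (53.9 − 97.3)/(11 − 4) = −6.2, so P = 122.1 − 6.2Q.
Supply slope = (64.6 − 56.2)/(11 − 4) = 1.2, so P = 51.4 + 1.2Q.
Competitive equilibrium: 122.1 − 6.2Q = 51.4 + 1.2Q → Q* = 9.5541, P* = 62.8649.
Marginal revenue: MR = 122.1 − 12.4Q. Set MR = MC: 122.1 − 12.4Q = 51.4 + 1.2Q → Q_m = 5.1985.
Price P_m = 122.1 − 6.2·5.1985 = 89.8693; MC(Q_m) = 51.4 + 1.2·5.1985 = 57.6382.
Competitive Q* = 9.5541, so ΔQ = 4.3556; wedge = 89.8693 − 57.6382 = 32.2311.
DWL = ½ × 4.3556 × 32.2311 = €70.19.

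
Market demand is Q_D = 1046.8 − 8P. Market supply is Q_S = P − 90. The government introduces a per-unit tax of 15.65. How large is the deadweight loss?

108.85

In inverse form: demand P = 130.85 − 0.125Q, supply P = 90 + Q.
Competitive equilibrium: 130.85 − 0.125Q = 90 + Q → Q* = 36.3111, P* = 126.3111.
With the tax, the buyer price exceeds the seller price by 15.65: (130.85 − 0.125Q) − (90 + Q) = 15.65 → Q' = 22.4.
ΔQ = 36.3111 − 22.4 = 13.9111; the wedge equals the tax, 15.65.
Deadweight loss = ½ × 13.9111 × 15.65 = 108.85.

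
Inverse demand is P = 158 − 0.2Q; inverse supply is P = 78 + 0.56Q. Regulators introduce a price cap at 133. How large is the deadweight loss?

18.88

Competitive equilibrium: 158 − 0.2Q = 78 + 0.56Q → Q* = 105.2632, P* = 136.9474.
At the ceiling P = 133, quantity supplied = (133 − 78)/0.56 = 98.2143.
Willingness to pay at Q' = 98.2143: 158 − 0.2·98.2143 = 138.3571.
ΔQ = 105.2632 − 98.2143 = 7.0489; wedge = 138.3571 − 133 = 5.3571.
DWL = ½ × 7.0489 × 5.3571 = 18.88.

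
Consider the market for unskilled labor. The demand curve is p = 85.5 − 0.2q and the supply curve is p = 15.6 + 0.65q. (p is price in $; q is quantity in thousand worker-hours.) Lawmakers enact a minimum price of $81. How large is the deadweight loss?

Competitive equilibrium: 85.5 − 0.2q = 15.6 + 0.65q → q* = 82.2353, p* = 69.0529.
At the floor p = 81, quantity demanded = (85.5 − 81)/0.2 = 22.5.
Sellers' marginal cost at q' = 22.5: 15.6 + 0.65·22.5 = 30.225.
Δq = 82.2353 − 22.5 = 59.7353; wedge = 81 − 30.225 = 50.775.
Welfare loss = ½ × 59.7353 × 50.775 = $1516.53 thousand.

$1516.53 thousand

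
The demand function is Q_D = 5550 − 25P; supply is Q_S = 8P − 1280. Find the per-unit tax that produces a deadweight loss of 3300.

33

In inverse form: demand P = 222 − 0.04Q, supply P = 160 + 0.125Q.
Competitive equilibrium: 222 − 0.04Q = 160 + 0.125Q → Q* = 375.7576, P* = 206.9697.
A tax t gives ΔQ = t/0.165 and wedge t, so DWL = t²/0.33.
t²/0.33 = 3300 → t² = 1089 → t = 33.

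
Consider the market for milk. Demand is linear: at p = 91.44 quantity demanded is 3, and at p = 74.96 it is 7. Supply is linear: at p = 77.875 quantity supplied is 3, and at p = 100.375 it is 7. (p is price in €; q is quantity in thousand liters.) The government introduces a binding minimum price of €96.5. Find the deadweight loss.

Demand slope = (74.96 − 91.44)/(7 − 3) = −4.12, so p = 103.8 − 4.12q.
Supply slope = (100.375 − 77.875)/(7 − 3) = 5.625, so p = 61 + 5.625q.
Competitive equilibrium: 103.8 − 4.12q = 61 + 5.625q → q* = 4.392, p* = 85.705.
At the floor p = 96.5, quantity demanded = (103.8 − 96.5)/4.12 = 1.7718.
Sellers' marginal cost at q' = 1.7718: 61 + 5.625·1.7718 = 70.9664.
Δq = 4.392 − 1.7718 = 2.6202; wedge = 96.5 − 70.9664 = 25.5336.
The triangle = ½ × 2.6202 × 25.5336 = €33.45 thousand.

€33.45 thousand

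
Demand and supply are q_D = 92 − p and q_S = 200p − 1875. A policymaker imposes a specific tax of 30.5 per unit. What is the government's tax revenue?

1581.90

In inverse form: demand p = 92 − q, supply p = 9.375 + 0.005q.
Competitive equilibrium: 92 − q = 9.375 + 0.005q → q* = 82.2139, p* = 9.7861.
With the tax, the buyer price exceeds the seller price by 30.5: (92 − q) − (9.375 + 0.005q) = 30.5 → q' = 51.8657.
Tax revenue = 30.5 × 51.8657 = 1581.90.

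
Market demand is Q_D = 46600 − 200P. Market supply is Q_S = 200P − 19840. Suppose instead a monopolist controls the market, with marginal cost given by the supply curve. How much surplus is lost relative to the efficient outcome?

99458

In inverse form: demand P = 233 − 0.005Q, supply P = 99.2 + 0.005Q.
Competitive equilibrium: 233 − 0.005Q = 99.2 + 0.005Q → Q* = 13380, P* = 166.1.
Marginal revenue: MR = 233 − 0.01Q. Set MR = MC: 233 − 0.01Q = 99.2 + 0.005Q → Q_m = 8920.
Price P_m = 233 − 0.005·8920 = 188.4; MC(Q_m) = 99.2 + 0.005·8920 = 143.8.
Competitive Q* = 13380, so ΔQ = 4460; wedge = 188.4 − 143.8 = 44.6.
DWL = ½ × 4460 × 44.6 = 99458.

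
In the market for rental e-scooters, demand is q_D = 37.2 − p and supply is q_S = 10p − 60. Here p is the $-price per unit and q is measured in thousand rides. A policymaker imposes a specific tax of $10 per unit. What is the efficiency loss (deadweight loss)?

In inverse form: demand p = 37.2 − q, supply p = 6 + 0.1q.
Competitive equilibrium: 37.2 − q = 6 + 0.1q → q* = 28.3636, p* = 8.8364.
With the tax, the buyer price exceeds the seller price by 10: (37.2 − q) − (6 + 0.1q) = 10 → q' = 19.2727.
Δq = 28.3636 − 19.2727 = 9.0909; the wedge equals the tax, 10.
The triangle = ½ × 9.0909 × 10 = $45.45 thousand.

$45.45 thousand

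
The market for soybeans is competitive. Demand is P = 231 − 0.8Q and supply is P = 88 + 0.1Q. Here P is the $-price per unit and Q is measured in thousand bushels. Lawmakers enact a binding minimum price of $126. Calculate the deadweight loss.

Competitive equilibrium: 231 − 0.8Q = 88 + 0.1Q → Q* = 158.8889, P* = 103.8889.
At the floor P = 126, quantity demanded = (231 − 126)/0.8 = 131.25.
Sellers' marginal cost at Q' = 131.25: 88 + 0.1·131.25 = 101.125.
ΔQ = 158.8889 − 131.25 = 27.6389; wedge = 126 − 101.125 = 24.875.
Deadweight loss = ½ × 27.6389 × 24.875 = $343.76 thousand.

$343.76 thousand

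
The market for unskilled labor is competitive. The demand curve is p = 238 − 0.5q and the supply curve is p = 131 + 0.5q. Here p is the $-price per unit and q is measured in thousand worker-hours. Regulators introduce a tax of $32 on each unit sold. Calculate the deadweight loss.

$512 thousand

Competitive equilibrium: 238 − 0.5q = 131 + 0.5q → q* = 107, p* = 184.5.
With the tax, the buyer price exceeds the seller price by 32: (238 − 0.5q) − (131 + 0.5q) = 32 → q' = 75.
Δq = 107 − 75 = 32; the wedge equals the tax, 32.
DWL = ½ × 32 × 32 = $512 thousand.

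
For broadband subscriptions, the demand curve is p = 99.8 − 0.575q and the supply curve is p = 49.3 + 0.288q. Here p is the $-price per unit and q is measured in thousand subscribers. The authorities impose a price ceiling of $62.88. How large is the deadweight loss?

Competitive equilibrium: 99.8 − 0.575q = 49.3 + 0.288q → q* = 58.5168, p* = 66.1528.
At the ceiling p = 62.88, quantity supplied = (62.88 − 49.3)/0.288 = 47.1528.
Willingness to pay at q' = 47.1528: 99.8 − 0.575·47.1528 = 72.6871.
Δq = 58.5168 − 47.1528 = 11.364; wedge = 72.6871 − 62.88 = 9.8071.
DWL = ½ × 11.364 × 9.8071 = $55.72 thousand.

$55.72 thousand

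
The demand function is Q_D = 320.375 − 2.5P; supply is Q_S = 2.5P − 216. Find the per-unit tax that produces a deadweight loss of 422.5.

In inverse form: demand P = 128.15 − 0.4Q, supply P = 86.4 + 0.4Q.
Competitive equilibrium: 128.15 − 0.4Q = 86.4 + 0.4Q → Q* = 52.1875, P* = 107.275.
A tax t gives ΔQ = t/0.8 and wedge t, so DWL = t²/1.6.
t²/1.6 = 422.5 → t² = 676 → t = 26.

26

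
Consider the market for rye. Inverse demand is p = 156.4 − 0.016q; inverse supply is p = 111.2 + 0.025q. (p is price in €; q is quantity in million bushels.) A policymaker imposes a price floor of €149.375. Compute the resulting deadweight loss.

€9021.40 million

Competitive equilibrium: 156.4 − 0.016q = 111.2 + 0.025q → q* = 1102.43902, p* = 138.76098.
At the floor p = 149.375, quantity demanded = (156.4 − 149.375)/0.016 = 439.0625.
Sellers' marginal cost at q' = 439.0625: 111.2 + 0.025·439.0625 = 122.17656.
Δq = 1102.43902 − 439.0625 = 663.37652; wedge = 149.375 − 122.17656 = 27.19844.
The triangle = ½ × 663.37652 × 27.19844 = €9021.40 million.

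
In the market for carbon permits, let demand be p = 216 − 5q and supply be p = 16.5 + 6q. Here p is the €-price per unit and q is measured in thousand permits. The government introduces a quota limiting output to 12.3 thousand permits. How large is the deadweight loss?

€187.35 thousand

Competitive equilibrium: 216 − 5q = 16.5 + 6q → q* = 18.1364, p* = 125.3182.
At q = 12.3: demand price = 216 − 5·12.3 = 154.5; supply price = 16.5 + 6·12.3 = 90.3.
Δq = 18.1364 − 12.3 = 5.8364; wedge = 154.5 − 90.3 = 64.2.
Deadweight loss = ½ × 5.8364 × 64.2 = €187.35 thousand.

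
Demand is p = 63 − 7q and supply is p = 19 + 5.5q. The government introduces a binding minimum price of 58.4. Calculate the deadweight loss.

Competitive equilibrium: 63 − 7q = 19 + 5.5q → q* = 3.52, p* = 38.36.
At the floor p = 58.4, quantity demanded = (63 − 58.4)/7 = 0.65714.
Sellers' marginal cost at q' = 0.65714: 19 + 5.5·0.65714 = 22.61427.
Δq = 3.52 − 0.65714 = 2.86286; wedge = 58.4 − 22.61427 = 35.78573.
Welfare loss = ½ × 2.86286 × 35.78573 = 51.22.

51.22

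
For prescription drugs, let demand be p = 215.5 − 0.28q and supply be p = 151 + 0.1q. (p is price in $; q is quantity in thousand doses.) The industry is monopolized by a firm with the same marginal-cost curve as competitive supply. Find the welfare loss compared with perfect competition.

Competitive equilibrium: 215.5 − 0.28q = 151 + 0.1q → q* = 169.7368, p* = 167.9737.
Marginal revenue: MR = 215.5 − 0.56q. Set MR = MC: 215.5 − 0.56q = 151 + 0.1q → q_m = 97.7273.
Price p_m = 215.5 − 0.28·97.7273 = 188.1364; MC(q_m) = 151 + 0.1·97.7273 = 160.7727.
Competitive q* = 169.7368, so Δq = 72.0095; wedge = 188.1364 − 160.7727 = 27.3637.
The triangle = ½ × 72.0095 × 27.3637 = $985.22 thousand.

$985.22 thousand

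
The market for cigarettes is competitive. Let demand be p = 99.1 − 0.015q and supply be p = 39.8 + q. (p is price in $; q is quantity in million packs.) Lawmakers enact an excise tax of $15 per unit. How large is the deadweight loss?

Competitive equilibrium: 99.1 − 0.015q = 39.8 + q → q* = 58.4236, p* = 98.2236.
With the tax, the buyer price exceeds the seller price by 15: (99.1 − 0.015q) − (39.8 + q) = 15 → q' = 43.6453.
Δq = 58.4236 − 43.6453 = 14.7783; the wedge equals the tax, 15.
DWL = ½ × 14.7783 × 15 = $110.84 million.

$110.84 million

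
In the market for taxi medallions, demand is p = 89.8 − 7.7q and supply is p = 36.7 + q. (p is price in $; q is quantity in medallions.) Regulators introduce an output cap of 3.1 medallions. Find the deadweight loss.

Competitive equilibrium: 89.8 − 7.7q = 36.7 + q → q* = 6.1034, p* = 42.8034.
At q = 3.1: demand price = 89.8 − 7.7·3.1 = 65.93; supply price = 36.7 + 1·3.1 = 39.8.
Δq = 6.1034 − 3.1 = 3.0034; wedge = 65.93 − 39.8 = 26.13.
Welfare loss = ½ × 3.0034 × 26.13 = $39.24.

$39.24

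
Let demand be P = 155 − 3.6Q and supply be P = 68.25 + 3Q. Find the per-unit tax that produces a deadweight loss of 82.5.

Competitive equilibrium: 155 − 3.6Q = 68.25 + 3Q → Q* = 13.1439, P* = 107.6818.
A tax t gives ΔQ = t/6.6 and wedge t, so DWL = t²/13.2.
t²/13.2 = 82.5 → t² = 1089 → t = 33.

33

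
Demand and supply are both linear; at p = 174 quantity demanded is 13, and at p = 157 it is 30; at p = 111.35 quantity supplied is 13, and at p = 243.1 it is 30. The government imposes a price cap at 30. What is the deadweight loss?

Demand slope = (157 − 174)/(30 − 13) = −1, so p = 187 − q.
Supply slope = (243.1 − 111.35)/(30 − 13) = 7.75, so p = 10.6 + 7.75q.
Competitive equilibrium: 187 − q = 10.6 + 7.75q → q* = 20.16, p* = 166.84.
At the ceiling p = 30, quantity supplied = (30 − 10.6)/7.75 = 2.5032.
Willingness to pay at q' = 2.5032: 187 − 1·2.5032 = 184.4968.
Δq = 20.16 − 2.5032 = 17.6568; wedge = 184.4968 − 30 = 154.4968.
The triangle = ½ × 17.6568 × 154.4968 = 1363.96.

1363.96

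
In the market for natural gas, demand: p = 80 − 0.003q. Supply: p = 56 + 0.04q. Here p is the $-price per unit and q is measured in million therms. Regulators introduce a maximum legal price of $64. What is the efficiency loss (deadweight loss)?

$2757.67 million

Competitive equilibrium: 80 − 0.003q = 56 + 0.04q → q* = 558.1395, p* = 78.3256.
At the ceiling p = 64, quantity supplied = (64 − 56)/0.04 = 200.
Willingness to pay at q' = 200: 80 − 0.003·200 = 79.4.
Δq = 558.1395 − 200 = 358.1395; wedge = 79.4 − 64 = 15.4.
The triangle = ½ × 358.1395 × 15.4 = $2757.67 million.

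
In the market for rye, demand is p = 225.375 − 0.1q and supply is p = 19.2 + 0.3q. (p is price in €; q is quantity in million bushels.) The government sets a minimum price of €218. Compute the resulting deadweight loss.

Competitive equilibrium: 225.375 − 0.1q = 19.2 + 0.3q → q* = 515.4375, p* = 173.8313.
At the floor p = 218, quantity demanded = (225.375 − 218)/0.1 = 73.75.
Sellers' marginal cost at q' = 73.75: 19.2 + 0.3·73.75 = 41.325.
Δq = 515.4375 − 73.75 = 441.6875; wedge = 218 − 41.325 = 176.675.
Deadweight loss = ½ × 441.6875 × 176.675 = €39017.57 million.

€39017.57 million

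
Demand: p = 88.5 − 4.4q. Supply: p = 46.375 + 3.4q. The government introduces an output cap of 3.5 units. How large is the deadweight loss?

14.09

Competitive equilibrium: 88.5 − 4.4q = 46.375 + 3.4q → q* = 5.4006, p* = 64.7372.
At q = 3.5: demand price = 88.5 − 4.4·3.5 = 73.1; supply price = 46.375 + 3.4·3.5 = 58.275.
Δq = 5.4006 − 3.5 = 1.9006; wedge = 73.1 − 58.275 = 14.825.
The triangle = ½ × 1.9006 × 14.825 = 14.09.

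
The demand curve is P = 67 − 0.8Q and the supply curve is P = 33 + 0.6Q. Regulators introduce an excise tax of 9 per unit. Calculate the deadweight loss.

Competitive equilibrium: 67 − 0.8Q = 33 + 0.6Q → Q* = 24.2857, P* = 47.5714.
With the tax, the buyer price exceeds the seller price by 9: (67 − 0.8Q) − (33 + 0.6Q) = 9 → Q' = 17.8571.
ΔQ = 24.2857 − 17.8571 = 6.4286; the wedge equals the tax, 9.
DWL = ½ × 6.4286 × 9 = 28.93.

28.93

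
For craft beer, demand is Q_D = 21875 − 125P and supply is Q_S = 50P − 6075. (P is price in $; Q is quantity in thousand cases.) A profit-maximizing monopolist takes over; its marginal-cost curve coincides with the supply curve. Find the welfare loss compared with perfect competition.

$2524.03 thousand

In inverse form: demand P = 175 − 0.008Q, supply P = 121.5 + 0.02Q.
Competitive equilibrium: 175 − 0.008Q = 121.5 + 0.02Q → Q* = 1910.7143, P* = 159.7143.
Marginal revenue: MR = 175 − 0.016Q. Set MR = MC: 175 − 0.016Q = 121.5 + 0.02Q → Q_m = 1486.1111.
Price P_m = 175 − 0.008·1486.1111 = 163.1111; MC(Q_m) = 121.5 + 0.02·1486.1111 = 151.2222.
Competitive Q* = 1910.7143, so ΔQ = 424.6032; wedge = 163.1111 − 151.2222 = 11.8889.
Deadweight loss = ½ × 424.6032 × 11.8889 = $2524.03 thousand.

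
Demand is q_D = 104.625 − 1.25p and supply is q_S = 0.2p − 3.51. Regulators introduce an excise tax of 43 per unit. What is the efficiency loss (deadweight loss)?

159.40

In inverse form: demand p = 83.7 − 0.8q, supply p = 17.55 + 5q.
Competitive equilibrium: 83.7 − 0.8q = 17.55 + 5q → q* = 11.4052, p* = 74.5759.
With the tax, the buyer price exceeds the seller price by 43: (83.7 − 0.8q) − (17.55 + 5q) = 43 → q' = 3.9914.
Δq = 11.4052 − 3.9914 = 7.4138; the wedge equals the tax, 43.
DWL = ½ × 7.4138 × 43 = 159.40.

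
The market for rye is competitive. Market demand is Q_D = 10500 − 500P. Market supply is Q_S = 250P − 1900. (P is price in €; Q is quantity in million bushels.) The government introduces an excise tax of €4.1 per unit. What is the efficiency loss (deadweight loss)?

€1400.83 million

In inverse form: demand P = 21 − 0.002Q, supply P = 7.6 + 0.004Q.
Competitive equilibrium: 21 − 0.002Q = 7.6 + 0.004Q → Q* = 2233.3333, P* = 16.5333.
With the tax, the buyer price exceeds the seller price by 4.1: (21 − 0.002Q) − (7.6 + 0.004Q) = 4.1 → Q' = 1550.
ΔQ = 2233.3333 − 1550 = 683.3333; the wedge equals the tax, 4.1.
DWL = ½ × 683.3333 × 4.1 = €1400.83 million.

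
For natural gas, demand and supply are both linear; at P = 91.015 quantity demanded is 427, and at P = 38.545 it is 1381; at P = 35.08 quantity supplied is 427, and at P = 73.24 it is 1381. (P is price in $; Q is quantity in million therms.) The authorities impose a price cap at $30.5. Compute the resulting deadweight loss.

Demand slope = (38.545 − 91.015)/(1381 − 427) = −0.055, so P = 114.5 − 0.055Q.
Supply slope = (73.24 − 35.08)/(1381 − 427) = 0.04, so P = 18 + 0.04Q.
Competitive equilibrium: 114.5 − 0.055Q = 18 + 0.04Q → Q* = 1015.7895, P* = 58.6316.
At the ceiling P = 30.5, quantity supplied = (30.5 − 18)/0.04 = 312.5.
Willingness to pay at Q' = 312.5: 114.5 − 0.055·312.5 = 97.3125.
ΔQ = 1015.7895 − 312.5 = 703.2895; wedge = 97.3125 − 30.5 = 66.8125.
DWL = ½ × 703.2895 × 66.8125 = $23494.26 million.

$23494.26 million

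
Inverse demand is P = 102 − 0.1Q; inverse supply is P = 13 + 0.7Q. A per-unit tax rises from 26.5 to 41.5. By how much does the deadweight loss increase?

Competitive equilibrium: 102 − 0.1Q = 13 + 0.7Q → Q* = 111.25, P* = 90.875.
For a per-unit tax t: ΔQ = t/0.8, so DWL = ½·t·(t/0.8) = t²/1.6.
At t = 26.5: DWL = 438.906. At t = 41.5: DWL = 1076.406.
Increase = 1076.406 − 438.906 = 637.50.

637.50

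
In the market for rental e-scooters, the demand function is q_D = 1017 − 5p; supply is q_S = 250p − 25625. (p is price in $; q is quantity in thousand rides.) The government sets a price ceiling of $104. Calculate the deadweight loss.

In inverse form: demand p = 203.4 − 0.2q, supply p = 102.5 + 0.004q.
Competitive equilibrium: 203.4 − 0.2q = 102.5 + 0.004q → q* = 494.6078, p* = 104.4784.
At the ceiling p = 104, quantity supplied = (104 − 102.5)/0.004 = 375.
Willingness to pay at q' = 375: 203.4 − 0.2·375 = 128.4.
Δq = 494.6078 − 375 = 119.6078; wedge = 128.4 − 104 = 24.4.
Welfare loss = ½ × 119.6078 × 24.4 = $1459.22 thousand.

$1459.22 thousand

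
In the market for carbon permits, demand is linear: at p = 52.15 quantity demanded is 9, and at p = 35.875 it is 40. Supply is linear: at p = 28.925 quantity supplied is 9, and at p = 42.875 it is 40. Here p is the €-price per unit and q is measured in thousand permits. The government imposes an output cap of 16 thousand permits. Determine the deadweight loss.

€137.93 thousand

Demand slope = (35.875 − 52.15)/(40 − 9) = −0.525, so p = 56.875 − 0.525q.
Supply slope = (42.875 − 28.925)/(40 − 9) = 0.45, so p = 24.875 + 0.45q.
Competitive equilibrium: 56.875 − 0.525q = 24.875 + 0.45q → q* = 32.8205, p* = 39.6442.
At q = 16: demand price = 56.875 − 0.525·16 = 48.475; supply price = 24.875 + 0.45·16 = 32.075.
Δq = 32.8205 − 16 = 16.8205; wedge = 48.475 − 32.075 = 16.4.
The triangle = ½ × 16.8205 × 16.4 = €137.93 thousand.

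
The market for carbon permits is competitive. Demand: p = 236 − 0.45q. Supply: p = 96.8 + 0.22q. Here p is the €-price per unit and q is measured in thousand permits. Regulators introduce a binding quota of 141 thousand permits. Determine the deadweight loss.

Competitive equilibrium: 236 − 0.45q = 96.8 + 0.22q → q* = 207.7612, p* = 142.5075.
At q = 141: demand price = 236 − 0.45·141 = 172.55; supply price = 96.8 + 0.22·141 = 127.82.
Δq = 207.7612 − 141 = 66.7612; wedge = 172.55 − 127.82 = 44.73.
Welfare loss = ½ × 66.7612 × 44.73 = €1493.11 thousand.

€1493.11 thousand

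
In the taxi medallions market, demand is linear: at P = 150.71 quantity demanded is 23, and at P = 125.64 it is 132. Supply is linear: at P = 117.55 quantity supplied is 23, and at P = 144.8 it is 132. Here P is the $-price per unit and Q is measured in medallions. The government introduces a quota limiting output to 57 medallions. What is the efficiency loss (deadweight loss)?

Demand slope = (125.64 − 150.71)/(132 − 23) = −0.23, so P = 156 − 0.23Q.
Supply slope = (144.8 − 117.55)/(132 − 23) = 0.25, so P = 111.8 + 0.25Q.
Competitive equilibrium: 156 − 0.23Q = 111.8 + 0.25Q → Q* = 92.0833, P* = 134.8208.
At Q = 57: demand price = 156 − 0.23·57 = 142.89; supply price = 111.8 + 0.25·57 = 126.05.
ΔQ = 92.0833 − 57 = 35.0833; wedge = 142.89 − 126.05 = 16.84.
The triangle = ½ × 35.0833 × 16.84 = $295.40.

$295.40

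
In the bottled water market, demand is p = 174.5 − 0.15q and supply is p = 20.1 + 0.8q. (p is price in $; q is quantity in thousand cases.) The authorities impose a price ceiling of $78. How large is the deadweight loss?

Competitive equilibrium: 174.5 − 0.15q = 20.1 + 0.8q → q* = 162.5263, p* = 150.1211.
At the ceiling p = 78, quantity supplied = (78 − 20.1)/0.8 = 72.375.
Willingness to pay at q' = 72.375: 174.5 − 0.15·72.375 = 163.6438.
Δq = 162.5263 − 72.375 = 90.1513; wedge = 163.6438 − 78 = 85.6438.
DWL = ½ × 90.1513 × 85.6438 = $3860.45 thousand.

$3860.45 thousand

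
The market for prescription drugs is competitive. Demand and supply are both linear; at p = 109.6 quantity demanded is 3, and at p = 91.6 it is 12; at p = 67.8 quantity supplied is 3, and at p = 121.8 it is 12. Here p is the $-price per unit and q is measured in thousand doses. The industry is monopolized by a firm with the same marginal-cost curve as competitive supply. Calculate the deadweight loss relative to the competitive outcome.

$10.82 thousand

Demand slope = (91.6 − 109.6)/(12 − 3) = −2, so p = 115.6 − 2q.
Supply slope = (121.8 − 67.8)/(12 − 3) = 6, so p = 49.8 + 6q.
Competitive equilibrium: 115.6 − 2q = 49.8 + 6q → q* = 8.225, p* = 99.15.
Marginal revenue: MR = 115.6 − 4q. Set MR = MC: 115.6 − 4q = 49.8 + 6q → q_m = 6.58.
Price p_m = 115.6 − 2·6.58 = 102.44; MC(q_m) = 49.8 + 6·6.58 = 89.28.
Competitive q* = 8.225, so Δq = 1.645; wedge = 102.44 − 89.28 = 13.16.
The triangle = ½ × 1.645 × 13.16 = $10.82 thousand.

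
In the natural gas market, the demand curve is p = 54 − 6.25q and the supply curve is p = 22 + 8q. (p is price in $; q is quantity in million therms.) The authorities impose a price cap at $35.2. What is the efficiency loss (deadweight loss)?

Competitive equilibrium: 54 − 6.25q = 22 + 8q → q* = 2.2456, p* = 39.9649.
At the ceiling p = 35.2, quantity supplied = (35.2 − 22)/8 = 1.65.
Willingness to pay at q' = 1.65: 54 − 6.25·1.65 = 43.6875.
Δq = 2.2456 − 1.65 = 0.5956; wedge = 43.6875 − 35.2 = 8.4875.
DWL = ½ × 0.5956 × 8.4875 = $2.53 million.

$2.53 million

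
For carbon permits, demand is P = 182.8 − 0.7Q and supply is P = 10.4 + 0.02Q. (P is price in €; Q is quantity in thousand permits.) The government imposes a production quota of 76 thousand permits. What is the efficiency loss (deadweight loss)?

€9617.07 thousand

Competitive equilibrium: 182.8 − 0.7Q = 10.4 + 0.02Q → Q* = 239.4444, P* = 15.1889.
At Q = 76: demand price = 182.8 − 0.7·76 = 129.6; supply price = 10.4 + 0.02·76 = 11.92.
ΔQ = 239.4444 − 76 = 163.4444; wedge = 129.6 − 11.92 = 117.68.
Deadweight loss = ½ × 163.4444 × 117.68 = €9617.07 thousand.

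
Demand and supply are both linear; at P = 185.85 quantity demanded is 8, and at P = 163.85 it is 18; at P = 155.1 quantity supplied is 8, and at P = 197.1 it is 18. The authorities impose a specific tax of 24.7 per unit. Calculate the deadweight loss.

Demand slope = (163.85 − 185.85)/(18 − 8) = −2.2, so P = 203.45 − 2.2Q.
Supply slope = (197.1 − 155.1)/(18 − 8) = 4.2, so P = 121.5 + 4.2Q.
Competitive equilibrium: 203.45 − 2.2Q = 121.5 + 4.2Q → Q* = 12.8047, P* = 175.2797.
With the tax, the buyer price exceeds the seller price by 24.7: (203.45 − 2.2Q) − (121.5 + 4.2Q) = 24.7 → Q' = 8.9453.
ΔQ = 12.8047 − 8.9453 = 3.8594; the wedge equals the tax, 24.7.
The triangle = ½ × 3.8594 × 24.7 = 47.66.

47.66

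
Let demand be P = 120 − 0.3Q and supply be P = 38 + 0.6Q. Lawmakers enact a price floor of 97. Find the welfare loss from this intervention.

Competitive equilibrium: 120 − 0.3Q = 38 + 0.6Q → Q* = 91.1111, P* = 92.6667.
At the floor P = 97, quantity demanded = (120 − 97)/0.3 = 76.6667.
Sellers' marginal cost at Q' = 76.6667: 38 + 0.6·76.6667 = 84.
ΔQ = 91.1111 − 76.6667 = 14.4444; wedge = 97 − 84 = 13.
The triangle = ½ × 14.4444 × 13 = 93.89.

93.89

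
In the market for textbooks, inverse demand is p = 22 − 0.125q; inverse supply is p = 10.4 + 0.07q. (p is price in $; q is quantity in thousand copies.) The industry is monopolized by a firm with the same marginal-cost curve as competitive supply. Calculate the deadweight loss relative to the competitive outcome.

$52.65 thousand

Competitive equilibrium: 22 − 0.125q = 10.4 + 0.07q → q* = 59.4872, p* = 14.5641.
Marginal revenue: MR = 22 − 0.25q. Set MR = MC: 22 − 0.25q = 10.4 + 0.07q → q_m = 36.25.
Price p_m = 22 − 0.125·36.25 = 17.4688; MC(q_m) = 10.4 + 0.07·36.25 = 12.9375.
Competitive q* = 59.4872, so Δq = 23.2372; wedge = 17.4688 − 12.9375 = 4.5313.
Deadweight loss = ½ × 23.2372 × 4.5313 = $52.65 thousand.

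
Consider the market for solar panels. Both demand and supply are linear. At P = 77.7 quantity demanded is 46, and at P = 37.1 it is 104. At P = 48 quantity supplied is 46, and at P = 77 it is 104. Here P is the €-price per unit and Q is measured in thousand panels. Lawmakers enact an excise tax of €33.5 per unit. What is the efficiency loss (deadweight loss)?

Demand slope = (37.1 − 77.7)/(104 − 46) = −0.7, so P = 109.9 − 0.7Q.
Supply slope = (77 − 48)/(104 − 46) = 0.5, so P = 25 + 0.5Q.
Competitive equilibrium: 109.9 − 0.7Q = 25 + 0.5Q → Q* = 70.75, P* = 60.375.
With the tax, the buyer price exceeds the seller price by 33.5: (109.9 − 0.7Q) − (25 + 0.5Q) = 33.5 → Q' = 42.8333.
ΔQ = 70.75 − 42.8333 = 27.9167; the wedge equals the tax, 33.5.
Welfare loss = ½ × 27.9167 × 33.5 = €467.60 thousand.

€467.60 thousand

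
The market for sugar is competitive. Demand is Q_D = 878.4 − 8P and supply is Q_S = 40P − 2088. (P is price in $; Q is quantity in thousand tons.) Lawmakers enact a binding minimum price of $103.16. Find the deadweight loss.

In inverse form: demand P = 109.8 − 0.125Q, supply P = 52.2 + 0.025Q.
Competitive equilibrium: 109.8 − 0.125Q = 52.2 + 0.025Q → Q* = 384, P* = 61.8.
At the floor P = 103.16, quantity demanded = (109.8 − 103.16)/0.125 = 53.12.
Sellers' marginal cost at Q' = 53.12: 52.2 + 0.025·53.12 = 53.528.
ΔQ = 384 − 53.12 = 330.88; wedge = 103.16 − 53.528 = 49.632.
DWL = ½ × 330.88 × 49.632 = $8211.12 thousand.

$8211.12 thousand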